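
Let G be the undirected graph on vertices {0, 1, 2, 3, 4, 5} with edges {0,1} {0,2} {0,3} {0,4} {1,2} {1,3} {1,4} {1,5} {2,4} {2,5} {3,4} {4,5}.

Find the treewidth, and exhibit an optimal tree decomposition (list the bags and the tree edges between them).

Each bag holds 4 vertices, so the decomposition has width 3, which upper-bounds the treewidth. For the lower bound, the 4 vertices {0, 1, 2, 4} are pairwise adjacent, and any tree decomposition puts a clique entirely inside one bag — forcing width ≥ 3. Hence tw(G) = 3 exactly.

Treewidth 3.
One such decomposition:
Bags: B1 = {0, 1, 2, 4}  B2 = {1, 2, 4, 5}  B3 = {0, 1, 3, 4}
Tree: B1–B2, B1–B3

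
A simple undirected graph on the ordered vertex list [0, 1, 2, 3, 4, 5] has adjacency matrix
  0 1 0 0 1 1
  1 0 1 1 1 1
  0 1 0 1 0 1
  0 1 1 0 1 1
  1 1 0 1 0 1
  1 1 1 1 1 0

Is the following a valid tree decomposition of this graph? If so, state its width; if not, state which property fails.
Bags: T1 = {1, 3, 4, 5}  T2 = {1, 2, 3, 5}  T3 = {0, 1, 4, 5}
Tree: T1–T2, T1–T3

Every vertex of G appears in some bag (union = {0, 1, 2, 3, 4, 5}); every edge is covered by a bag; and for each vertex v the set of bags containing v is connected in the bag tree. The decomposition is therefore valid. The largest bag has 4 vertices, so the width is 3.

Yes; width 3.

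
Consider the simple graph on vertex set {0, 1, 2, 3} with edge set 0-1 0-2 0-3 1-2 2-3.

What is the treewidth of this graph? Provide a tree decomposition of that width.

Each bag holds 3 vertices, so the decomposition has width 2, which upper-bounds the treewidth. On the other hand G contains the 3-clique {0, 1, 2}. A clique must lie in a single bag of any decomposition, so no decomposition can have width below 2. The upper and lower bounds meet at 2, so that is the treewidth.

Treewidth 2.
One optimal decomposition is:
Bags: B1 = {0, 2, 3}  B2 = {0, 1, 2}
Tree: B1–B2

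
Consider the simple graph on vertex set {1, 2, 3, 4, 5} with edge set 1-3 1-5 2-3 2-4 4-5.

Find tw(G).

2

A width-2 tree decomposition is:
Bags: B1 = {1, 3, 5}  B2 = {3, 4, 5}  B3 = {2, 3, 4}
Tree: B1–B2, B2–B3
Each bag holds 3 vertices, so the decomposition has width 2, which upper-bounds the treewidth. The edges 3–1–5–4–2–3 form a cycle, so G is not a tree and its treewidth is at least 2. Hence tw(G) = 2 exactly.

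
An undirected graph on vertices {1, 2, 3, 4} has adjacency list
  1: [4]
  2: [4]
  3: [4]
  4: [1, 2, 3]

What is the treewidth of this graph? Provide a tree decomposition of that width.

Every bag has size at most 2, so the width is 2 − 1 = 1 and tw(G) ≤ 1. G has an edge, so its treewidth is at least 1. Therefore the treewidth is 1.

Treewidth 1.
One optimal decomposition is:
Bags: B1 = {3, 4}  B2 = {2, 4}  B3 = {1, 4}
Tree: B1–B2, B2–B3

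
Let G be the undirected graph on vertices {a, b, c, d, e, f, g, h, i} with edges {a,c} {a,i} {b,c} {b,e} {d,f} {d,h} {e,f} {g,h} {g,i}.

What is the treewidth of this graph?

A width-2 tree decomposition is:
Bags: B1 = {a, b, c}  B2 = {a, b, e}  B3 = {a, e, f}  B4 = {a, d, f}  B5 = {a, d, h}  B6 = {a, g, h}  B7 = {a, g, i}
Tree: B1–B2, B2–B3, B3–B4, B4–B5, B5–B6, B6–B7
The largest bag has 3 vertices, giving width 2; this decomposition certifies tw(G) ≤ 2. For the lower bound, G contains the cycle a–c–b–e–f–d–h–g–i–a, so G is not a forest; only forests have treewidth ≤ 1, hence tw(G) ≥ 2. Combining the bounds, tw(G) = 2.

2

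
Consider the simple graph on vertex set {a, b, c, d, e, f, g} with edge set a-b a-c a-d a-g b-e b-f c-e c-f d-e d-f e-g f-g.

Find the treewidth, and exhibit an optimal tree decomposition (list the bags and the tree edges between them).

The largest bag has 4 vertices, giving width 3; this decomposition certifies tw(G) ≤ 3. For the lower bound: the 4 vertex sets {a,g}, {d,e}, {f}, {b} are disjoint, each induces a connected subgraph, and every pair is joined by at least one edge of G. Contracting each set to a single vertex therefore yields K_{4} as a minor, and since treewidth is minor-monotone, tw(G) ≥ tw(K_{4}) = 3. Therefore the treewidth is 3.

Treewidth 3.
One such decomposition:
Bags: B1 = {a, e, f, g}  B2 = {a, d, e, f}  B3 = {a, b, e, f}  B4 = {a, c, e, f}
Tree: B1–B2, B2–B3, B3–B4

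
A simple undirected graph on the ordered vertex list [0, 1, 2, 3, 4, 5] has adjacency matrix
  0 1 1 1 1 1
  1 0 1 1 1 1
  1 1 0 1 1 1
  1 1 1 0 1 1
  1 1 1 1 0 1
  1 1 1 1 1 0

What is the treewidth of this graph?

5

A width-5 tree decomposition is:
Bags: B1 = {0, 1, 2, 3, 4, 5}
Tree: (single bag)
A single bag containing all 6 vertices is trivially a valid decomposition of width 5. On the other hand G contains the 6-clique {0, 1, 2, 3, 4, 5}. A clique must lie in a single bag of any decomposition, so no decomposition can have width below 5. Hence tw(G) = 5 exactly.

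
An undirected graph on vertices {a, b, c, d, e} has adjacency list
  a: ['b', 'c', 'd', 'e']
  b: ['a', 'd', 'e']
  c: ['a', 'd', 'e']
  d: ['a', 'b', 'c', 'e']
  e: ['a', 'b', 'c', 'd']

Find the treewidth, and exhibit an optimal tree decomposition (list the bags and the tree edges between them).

Treewidth 3.
Bags: B1 = {a, b, d, e}  B2 = {a, c, d, e}
Tree: B1–B2

Each bag holds 4 vertices, so the decomposition has width 3, which upper-bounds the treewidth. On the other hand G contains the 4-clique {a, c, d, e}. A clique must lie in a single bag of any decomposition, so no decomposition can have width below 3. Hence tw(G) = 3 exactly.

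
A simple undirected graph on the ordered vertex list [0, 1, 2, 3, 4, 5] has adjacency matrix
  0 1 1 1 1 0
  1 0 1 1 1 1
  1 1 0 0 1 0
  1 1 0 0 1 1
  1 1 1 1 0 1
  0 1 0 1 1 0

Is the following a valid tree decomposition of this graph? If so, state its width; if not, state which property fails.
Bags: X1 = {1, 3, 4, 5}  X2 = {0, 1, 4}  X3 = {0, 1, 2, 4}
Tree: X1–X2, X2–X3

No — edge (3,0) lies in no bag.

A tree decomposition must satisfy three properties: every vertex lies in some bag; for every edge, both endpoints lie together in some bag; and for every vertex, the bags containing it form a connected subtree. Here edge (3,0) lies in no bag, so the decomposition is invalid.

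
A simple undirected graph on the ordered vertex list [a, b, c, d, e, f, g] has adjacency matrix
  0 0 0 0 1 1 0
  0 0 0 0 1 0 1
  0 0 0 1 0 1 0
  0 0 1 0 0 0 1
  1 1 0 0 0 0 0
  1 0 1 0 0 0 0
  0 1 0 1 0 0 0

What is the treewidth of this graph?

2

A width-2 tree decomposition is:
Bags: B1 = {b, e, g}  B2 = {d, e, g}  B3 = {c, d, e}  B4 = {c, e, f}  B5 = {a, e, f}
Tree: B1–B2, B2–B3, B3–B4, B4–B5
Every bag has size at most 3, so the width is 3 − 1 = 2 and tw(G) ≤ 2. Since e–b–g–d–c–f–a–e is a cycle in G, G is not acyclic. Forests are exactly the graphs of treewidth ≤ 1, so tw(G) ≥ 2. Hence tw(G) = 2 exactly.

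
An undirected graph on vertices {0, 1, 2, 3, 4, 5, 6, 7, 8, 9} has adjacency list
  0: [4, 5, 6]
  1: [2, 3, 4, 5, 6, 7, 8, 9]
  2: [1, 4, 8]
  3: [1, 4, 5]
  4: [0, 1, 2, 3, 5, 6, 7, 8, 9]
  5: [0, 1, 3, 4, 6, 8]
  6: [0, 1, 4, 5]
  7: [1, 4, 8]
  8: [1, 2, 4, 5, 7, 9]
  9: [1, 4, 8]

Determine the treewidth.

A width-3 tree decomposition is:
Bags: B1 = {1, 4, 7, 8}  B2 = {1, 4, 8, 9}  B3 = {1, 4, 5, 8}  B4 = {1, 3, 4, 5}  B5 = {1, 2, 4, 8}  B6 = {1, 4, 5, 6}  B7 = {0, 4, 5, 6}
Tree: B1–B2, B2–B3, B3–B4, B1–B5, B3–B6, B6–B7
The largest bag has 4 vertices, giving width 3; this decomposition certifies tw(G) ≤ 3. Conversely, {0, 4, 5, 6} is a clique of size 4, and the vertices of any clique must share a bag in every tree decomposition; so some bag has ≥ 4 vertices and tw(G) ≥ 3. Therefore the treewidth is 3.

3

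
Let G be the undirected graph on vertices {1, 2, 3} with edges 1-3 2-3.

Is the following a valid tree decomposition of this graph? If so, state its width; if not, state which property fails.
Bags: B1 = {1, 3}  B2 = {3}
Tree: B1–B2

No — vertex 2 appears in no bag.

A tree decomposition must satisfy three properties: every vertex lies in some bag; for every edge, both endpoints lie together in some bag; and for every vertex, the bags containing it form a connected subtree. Here vertex 2 appears in no bag, so the decomposition is invalid.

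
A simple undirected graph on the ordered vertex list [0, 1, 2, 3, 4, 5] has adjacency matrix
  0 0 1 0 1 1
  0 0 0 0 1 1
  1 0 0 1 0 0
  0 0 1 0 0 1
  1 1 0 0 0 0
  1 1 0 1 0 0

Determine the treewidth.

2

A width-2 tree decomposition is:
Bags: B1 = {0, 1, 4}  B2 = {0, 1, 5}  B3 = {0, 2, 5}  B4 = {2, 3, 5}
Tree: B1–B2, B2–B3, B3–B4
Each bag holds 3 vertices, so the decomposition has width 2, which upper-bounds the treewidth. Since 4–1–5–0–4 is a cycle in G, G is not acyclic. Forests are exactly the graphs of treewidth ≤ 1, so tw(G) ≥ 2. Therefore the treewidth is 2.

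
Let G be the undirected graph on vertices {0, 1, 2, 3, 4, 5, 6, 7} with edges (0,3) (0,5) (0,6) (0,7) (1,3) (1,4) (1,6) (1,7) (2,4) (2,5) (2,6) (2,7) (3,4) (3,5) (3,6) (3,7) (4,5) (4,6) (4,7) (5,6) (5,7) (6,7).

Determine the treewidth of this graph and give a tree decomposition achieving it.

Treewidth 4.
One such decomposition:
Bags: B1 = {0, 3, 5, 6, 7}  B2 = {3, 4, 5, 6, 7}  B3 = {2, 4, 5, 6, 7}  B4 = {1, 3, 4, 6, 7}
Tree: B1–B2, B2–B3, B2–B4

The largest bag has 5 vertices, giving width 4; this decomposition certifies tw(G) ≤ 4. On the other hand G contains the 5-clique {2, 4, 5, 6, 7}. A clique must lie in a single bag of any decomposition, so no decomposition can have width below 4. Therefore the treewidth is 4.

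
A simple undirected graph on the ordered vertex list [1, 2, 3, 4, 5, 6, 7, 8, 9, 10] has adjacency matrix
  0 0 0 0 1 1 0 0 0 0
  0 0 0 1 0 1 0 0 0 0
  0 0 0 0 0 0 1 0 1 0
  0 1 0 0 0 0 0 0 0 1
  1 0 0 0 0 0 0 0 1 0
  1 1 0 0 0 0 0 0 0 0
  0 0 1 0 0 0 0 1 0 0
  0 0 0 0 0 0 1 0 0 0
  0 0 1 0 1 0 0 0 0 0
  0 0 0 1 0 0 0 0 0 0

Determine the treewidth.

A width-1 tree decomposition is:
Bags: B1 = {7, 8}  B2 = {3, 7}  B3 = {3, 9}  B4 = {5, 9}  B5 = {1, 5}  B6 = {1, 6}  B7 = {2, 6}  B8 = {2, 4}  B9 = {4, 10}
Tree: B1–B2, B2–B3, B3–B4, B4–B5, B5–B6, B6–B7, B7–B8, B8–B9
Each bag holds 2 vertices, so the decomposition has width 1, which upper-bounds the treewidth. G has an edge, so its treewidth is at least 1. Hence tw(G) = 1 exactly.

1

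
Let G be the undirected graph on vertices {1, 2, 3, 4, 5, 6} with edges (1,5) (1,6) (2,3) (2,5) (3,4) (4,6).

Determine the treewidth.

2

A width-2 tree decomposition is:
Bags: B1 = {1, 5, 6}  B2 = {2, 5, 6}  B3 = {2, 3, 6}  B4 = {3, 4, 6}
Tree: B1–B2, B2–B3, B3–B4
Each bag holds 3 vertices, so the decomposition has width 2, which upper-bounds the treewidth. For the lower bound, G contains the cycle 6–1–5–2–3–4–6, so G is not a forest; only forests have treewidth ≤ 1, hence tw(G) ≥ 2. Combining the bounds, tw(G) = 2.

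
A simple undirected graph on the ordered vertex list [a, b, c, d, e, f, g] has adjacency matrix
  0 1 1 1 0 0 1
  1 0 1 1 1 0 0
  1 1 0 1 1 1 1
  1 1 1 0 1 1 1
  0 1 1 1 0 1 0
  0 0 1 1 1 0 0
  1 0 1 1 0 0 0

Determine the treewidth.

A width-3 tree decomposition is:
Bags: B1 = {b, c, d, e}  B2 = {c, d, e, f}  B3 = {a, b, c, d}  B4 = {a, c, d, g}
Tree: B1–B2, B1–B3, B3–B4
The largest bag has 4 vertices, giving width 3; this decomposition certifies tw(G) ≤ 3. For the lower bound, the 4 vertices {a, c, d, g} are pairwise adjacent, and any tree decomposition puts a clique entirely inside one bag — forcing width ≥ 3. The upper and lower bounds meet at 3, so that is the treewidth.

3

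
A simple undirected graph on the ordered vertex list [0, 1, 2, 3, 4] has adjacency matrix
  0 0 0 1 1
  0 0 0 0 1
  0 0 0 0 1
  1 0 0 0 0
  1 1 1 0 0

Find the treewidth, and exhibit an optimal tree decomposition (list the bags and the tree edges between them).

Treewidth 1.
One such decomposition:
Bags: B1 = {0, 3}  B2 = {0, 4}  B3 = {1, 4}  B4 = {2, 4}
Tree: B1–B2, B2–B3, B2–B4

Every bag has size at most 2, so the width is 2 − 1 = 1 and tw(G) ≤ 1. Since G has at least one edge (e.g. 3–0), it is not an edgeless graph, so tw(G) ≥ 1. Hence tw(G) = 1 exactly.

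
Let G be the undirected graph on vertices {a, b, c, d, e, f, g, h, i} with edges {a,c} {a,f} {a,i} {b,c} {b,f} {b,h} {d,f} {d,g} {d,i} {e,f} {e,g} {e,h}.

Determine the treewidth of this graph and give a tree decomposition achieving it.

Each bag holds 4 vertices, so the decomposition has width 3, which upper-bounds the treewidth. For the lower bound: the 4 vertex sets {a,c,i}, {b}, {f}, {d,e,g,h} are disjoint, each induces a connected subgraph, and every pair is joined by at least one edge of G. Contracting each set to a single vertex therefore yields K_{4} as a minor, and since treewidth is minor-monotone, tw(G) ≥ tw(K_{4}) = 3. The upper and lower bounds meet at 3, so that is the treewidth.

Treewidth 3.
Bags: B1 = {a, b, c, i}  B2 = {a, b, f, i}  B3 = {b, d, f, i}  B4 = {b, d, f, h}  B5 = {d, e, f, h}  B6 = {d, e, g, h}
Tree: B1–B2, B2–B3, B3–B4, B4–B5, B5–B6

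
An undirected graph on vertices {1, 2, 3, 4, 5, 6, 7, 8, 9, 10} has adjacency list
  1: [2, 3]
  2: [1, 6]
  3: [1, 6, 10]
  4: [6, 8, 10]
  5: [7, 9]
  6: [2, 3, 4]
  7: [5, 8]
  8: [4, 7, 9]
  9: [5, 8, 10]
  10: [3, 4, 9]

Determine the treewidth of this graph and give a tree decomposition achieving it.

Treewidth 2.
One optimal decomposition is:
Bags: B1 = {1, 2, 6}  B2 = {1, 3, 6}  B3 = {3, 4, 6}  B4 = {3, 4, 10}  B5 = {4, 8, 10}  B6 = {8, 9, 10}  B7 = {7, 8, 9}  B8 = {5, 7, 9}
Tree: B1–B2, B2–B3, B3–B4, B4–B5, B5–B6, B6–B7, B7–B8

The largest bag has 3 vertices, giving width 2; this decomposition certifies tw(G) ≤ 2. The edges 2–1–3–6–2 form a cycle, so G is not a tree and its treewidth is at least 2. Hence tw(G) = 2 exactly.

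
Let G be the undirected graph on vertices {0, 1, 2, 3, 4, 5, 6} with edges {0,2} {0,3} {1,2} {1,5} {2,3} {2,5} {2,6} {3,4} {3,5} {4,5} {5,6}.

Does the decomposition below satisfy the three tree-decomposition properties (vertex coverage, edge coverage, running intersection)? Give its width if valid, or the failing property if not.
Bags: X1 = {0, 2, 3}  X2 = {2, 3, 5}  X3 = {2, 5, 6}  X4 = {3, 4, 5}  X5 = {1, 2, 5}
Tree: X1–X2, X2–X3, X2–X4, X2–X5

Yes; width 2.

Checking the three conditions: (i) the bags cover all of {0, 1, 2, 3, 4, 5, 6}; (ii) for each edge, some bag contains both endpoints; (iii) the bags containing any fixed vertex form a subtree. All hold, so the decomposition is valid with width 3 − 1 = 2.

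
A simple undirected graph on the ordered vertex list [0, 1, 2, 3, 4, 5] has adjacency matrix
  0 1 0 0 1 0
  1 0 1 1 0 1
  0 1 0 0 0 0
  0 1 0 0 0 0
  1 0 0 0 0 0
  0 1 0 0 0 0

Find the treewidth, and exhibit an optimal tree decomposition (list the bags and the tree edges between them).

Treewidth 1.
One such decomposition:
Bags: B1 = {0, 1}  B2 = {1, 5}  B3 = {0, 4}  B4 = {1, 3}  B5 = {1, 2}
Tree: B1–B2, B1–B3, B2–B4, B4–B5

Every bag has size at most 2, so the width is 2 − 1 = 1 and tw(G) ≤ 1. Since G has at least one edge (e.g. 0–1), it is not an edgeless graph, so tw(G) ≥ 1. The upper and lower bounds meet at 1, so that is the treewidth.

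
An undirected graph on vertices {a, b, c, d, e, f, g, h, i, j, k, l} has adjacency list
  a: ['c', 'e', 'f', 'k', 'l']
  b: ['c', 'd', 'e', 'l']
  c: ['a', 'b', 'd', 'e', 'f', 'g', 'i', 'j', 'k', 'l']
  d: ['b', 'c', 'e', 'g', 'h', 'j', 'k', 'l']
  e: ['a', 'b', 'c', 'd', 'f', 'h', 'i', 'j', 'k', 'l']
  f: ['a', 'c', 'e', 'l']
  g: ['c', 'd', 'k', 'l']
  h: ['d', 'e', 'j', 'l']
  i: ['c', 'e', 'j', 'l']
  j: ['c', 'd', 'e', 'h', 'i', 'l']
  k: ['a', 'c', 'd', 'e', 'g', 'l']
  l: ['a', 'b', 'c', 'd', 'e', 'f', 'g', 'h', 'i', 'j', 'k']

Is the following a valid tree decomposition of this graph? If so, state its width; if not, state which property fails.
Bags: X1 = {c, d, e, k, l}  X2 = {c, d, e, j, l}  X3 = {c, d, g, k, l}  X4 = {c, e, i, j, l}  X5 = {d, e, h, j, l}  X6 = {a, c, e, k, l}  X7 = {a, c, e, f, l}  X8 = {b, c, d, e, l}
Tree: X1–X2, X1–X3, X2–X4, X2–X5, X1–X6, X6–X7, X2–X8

Yes; width 4.

Vertex coverage: the bags together contain {a, b, c, d, e, f, g, h, i, j, k, l}, the full vertex set. Edge coverage: each edge of G has both endpoints in at least one bag. Running intersection: for every vertex, the bags containing it form a connected subtree. All three properties hold, so this is a valid tree decomposition of width max|bag| − 1 = 4, and hence tw(G) ≤ 4.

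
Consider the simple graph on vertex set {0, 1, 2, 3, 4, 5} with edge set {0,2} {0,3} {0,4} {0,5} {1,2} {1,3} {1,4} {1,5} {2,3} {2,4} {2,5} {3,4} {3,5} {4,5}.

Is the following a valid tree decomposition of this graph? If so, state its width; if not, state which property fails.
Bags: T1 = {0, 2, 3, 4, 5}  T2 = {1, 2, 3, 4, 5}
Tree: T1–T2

Yes; width 4.

Checking the three conditions: (i) the bags cover all of {0, 1, 2, 3, 4, 5}; (ii) for each edge, some bag contains both endpoints; (iii) the bags containing any fixed vertex form a subtree. All hold, so the decomposition is valid with width 5 − 1 = 4.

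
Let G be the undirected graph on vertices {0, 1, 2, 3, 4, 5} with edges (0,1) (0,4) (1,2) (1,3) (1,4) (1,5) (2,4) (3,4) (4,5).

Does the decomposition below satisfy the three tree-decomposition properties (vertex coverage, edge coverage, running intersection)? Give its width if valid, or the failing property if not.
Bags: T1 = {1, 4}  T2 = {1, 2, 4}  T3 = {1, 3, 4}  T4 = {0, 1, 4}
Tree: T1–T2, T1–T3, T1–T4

A tree decomposition must satisfy three properties: every vertex lies in some bag; for every edge, both endpoints lie together in some bag; and for every vertex, the bags containing it form a connected subtree. Here vertex 5 appears in no bag, so the decomposition is invalid.

No — vertex 5 appears in no bag.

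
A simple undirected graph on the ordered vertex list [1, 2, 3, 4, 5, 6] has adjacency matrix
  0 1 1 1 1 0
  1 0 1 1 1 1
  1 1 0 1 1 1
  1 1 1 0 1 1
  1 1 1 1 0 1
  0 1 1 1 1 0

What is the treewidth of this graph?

A width-4 tree decomposition is:
Bags: B1 = {1, 2, 3, 4, 5}  B2 = {2, 3, 4, 5, 6}
Tree: B1–B2
Every bag has size at most 5, so the width is 5 − 1 = 4 and tw(G) ≤ 4. For the lower bound, the 5 vertices {1, 2, 3, 4, 5} are pairwise adjacent, and any tree decomposition puts a clique entirely inside one bag — forcing width ≥ 4. Therefore the treewidth is 4.

4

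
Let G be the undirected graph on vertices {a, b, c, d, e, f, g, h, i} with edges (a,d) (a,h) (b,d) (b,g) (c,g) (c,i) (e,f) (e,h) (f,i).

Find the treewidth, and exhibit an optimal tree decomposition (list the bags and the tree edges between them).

The largest bag has 3 vertices, giving width 2; this decomposition certifies tw(G) ≤ 2. The edges i–f–e–h–a–d–b–g–c–i form a cycle, so G is not a tree and its treewidth is at least 2. Hence tw(G) = 2 exactly.

Treewidth 2.
Bags: B1 = {e, f, i}  B2 = {e, h, i}  B3 = {a, h, i}  B4 = {a, d, i}  B5 = {b, d, i}  B6 = {b, g, i}  B7 = {c, g, i}
Tree: B1–B2, B2–B3, B3–B4, B4–B5, B5–B6, B6–B7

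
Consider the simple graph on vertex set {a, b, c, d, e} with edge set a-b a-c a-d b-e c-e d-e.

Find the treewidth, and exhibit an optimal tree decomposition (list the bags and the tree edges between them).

Treewidth 2.
One such decomposition:
Bags: B1 = {a, d, e}  B2 = {a, b, e}  B3 = {a, c, e}
Tree: B1–B2, B2–B3

The largest bag has 3 vertices, giving width 2; this decomposition certifies tw(G) ≤ 2. For the lower bound, G contains the cycle a–d–e–b–a, so G is not a forest; only forests have treewidth ≤ 1, hence tw(G) ≥ 2. Combining the bounds, tw(G) = 2.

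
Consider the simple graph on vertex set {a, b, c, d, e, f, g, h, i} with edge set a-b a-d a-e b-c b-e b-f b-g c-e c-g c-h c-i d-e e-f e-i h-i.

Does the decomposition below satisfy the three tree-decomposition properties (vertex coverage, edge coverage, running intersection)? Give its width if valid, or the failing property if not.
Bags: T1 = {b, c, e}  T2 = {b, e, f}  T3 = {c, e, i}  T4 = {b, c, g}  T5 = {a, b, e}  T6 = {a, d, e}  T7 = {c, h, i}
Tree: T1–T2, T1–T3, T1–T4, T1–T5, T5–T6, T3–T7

Vertex coverage: the bags together contain {a, b, c, d, e, f, g, h, i}, the full vertex set. Edge coverage: each edge of G has both endpoints in at least one bag. Running intersection: for every vertex, the bags containing it form a connected subtree. All three properties hold, so this is a valid tree decomposition of width max|bag| − 1 = 2, and hence tw(G) ≤ 2.

Yes; width 2.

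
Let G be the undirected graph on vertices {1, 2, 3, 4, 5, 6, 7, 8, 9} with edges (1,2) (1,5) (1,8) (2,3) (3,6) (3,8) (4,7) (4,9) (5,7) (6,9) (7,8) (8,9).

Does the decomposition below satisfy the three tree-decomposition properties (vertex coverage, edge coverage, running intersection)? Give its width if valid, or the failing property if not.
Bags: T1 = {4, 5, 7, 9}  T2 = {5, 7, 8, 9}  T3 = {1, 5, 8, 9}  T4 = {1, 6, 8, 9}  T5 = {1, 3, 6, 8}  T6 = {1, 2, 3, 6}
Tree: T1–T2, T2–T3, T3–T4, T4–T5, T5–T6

Every vertex of G appears in some bag (union = {1, 2, 3, 4, 5, 6, 7, 8, 9}); every edge is covered by a bag; and for each vertex v the set of bags containing v is connected in the bag tree. The decomposition is therefore valid. The largest bag has 4 vertices, so the width is 3.

Yes; width 3.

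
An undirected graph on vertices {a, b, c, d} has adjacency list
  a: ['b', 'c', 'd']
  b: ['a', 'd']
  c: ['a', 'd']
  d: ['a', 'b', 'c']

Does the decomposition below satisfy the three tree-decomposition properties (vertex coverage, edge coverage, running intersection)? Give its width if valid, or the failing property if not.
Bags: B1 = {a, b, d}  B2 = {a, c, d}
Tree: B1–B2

Vertex coverage: the bags together contain {a, b, c, d}, the full vertex set. Edge coverage: each edge of G has both endpoints in at least one bag. Running intersection: for every vertex, the bags containing it form a connected subtree. All three properties hold, so this is a valid tree decomposition of width max|bag| − 1 = 2, and hence tw(G) ≤ 2.

Yes; width 2.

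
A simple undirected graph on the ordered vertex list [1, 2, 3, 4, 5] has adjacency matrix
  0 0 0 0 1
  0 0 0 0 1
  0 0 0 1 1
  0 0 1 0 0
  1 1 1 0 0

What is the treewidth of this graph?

A width-1 tree decomposition is:
Bags: B1 = {1, 5}  B2 = {2, 5}  B3 = {3, 5}  B4 = {3, 4}
Tree: B1–B2, B1–B3, B3–B4
Every bag has size at most 2, so the width is 2 − 1 = 1 and tw(G) ≤ 1. Any graph with an edge has treewidth ≥ 1, and G has the edge 1–5. Hence tw(G) = 1 exactly.

1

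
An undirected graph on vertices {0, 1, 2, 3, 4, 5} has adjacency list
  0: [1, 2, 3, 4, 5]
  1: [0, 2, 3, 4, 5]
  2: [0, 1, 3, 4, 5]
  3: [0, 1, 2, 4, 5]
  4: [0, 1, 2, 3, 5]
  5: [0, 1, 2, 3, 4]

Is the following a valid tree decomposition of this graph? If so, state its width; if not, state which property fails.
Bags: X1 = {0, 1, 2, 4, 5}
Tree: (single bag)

No — vertex 3 appears in no bag.

A tree decomposition must satisfy three properties: every vertex lies in some bag; for every edge, both endpoints lie together in some bag; and for every vertex, the bags containing it form a connected subtree. Here vertex 3 appears in no bag, so the decomposition is invalid.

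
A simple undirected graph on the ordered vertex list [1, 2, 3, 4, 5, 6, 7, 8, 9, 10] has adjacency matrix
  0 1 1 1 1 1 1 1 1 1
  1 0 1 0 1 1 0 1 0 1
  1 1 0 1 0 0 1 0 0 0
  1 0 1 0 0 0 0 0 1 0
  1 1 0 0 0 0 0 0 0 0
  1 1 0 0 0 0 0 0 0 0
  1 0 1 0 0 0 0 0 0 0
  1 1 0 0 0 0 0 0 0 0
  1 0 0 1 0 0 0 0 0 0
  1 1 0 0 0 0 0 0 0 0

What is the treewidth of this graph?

A width-2 tree decomposition is:
Bags: B1 = {1, 2, 10}  B2 = {1, 2, 3}  B3 = {1, 2, 8}  B4 = {1, 3, 7}  B5 = {1, 3, 4}  B6 = {1, 2, 5}  B7 = {1, 2, 6}  B8 = {1, 4, 9}
Tree: B1–B2, B1–B3, B2–B4, B4–B5, B3–B6, B3–B7, B5–B8
Each bag holds 3 vertices, so the decomposition has width 2, which upper-bounds the treewidth. Conversely, {1, 4, 9} is a clique of size 3, and the vertices of any clique must share a bag in every tree decomposition; so some bag has ≥ 3 vertices and tw(G) ≥ 2. The upper and lower bounds meet at 2, so that is the treewidth.

2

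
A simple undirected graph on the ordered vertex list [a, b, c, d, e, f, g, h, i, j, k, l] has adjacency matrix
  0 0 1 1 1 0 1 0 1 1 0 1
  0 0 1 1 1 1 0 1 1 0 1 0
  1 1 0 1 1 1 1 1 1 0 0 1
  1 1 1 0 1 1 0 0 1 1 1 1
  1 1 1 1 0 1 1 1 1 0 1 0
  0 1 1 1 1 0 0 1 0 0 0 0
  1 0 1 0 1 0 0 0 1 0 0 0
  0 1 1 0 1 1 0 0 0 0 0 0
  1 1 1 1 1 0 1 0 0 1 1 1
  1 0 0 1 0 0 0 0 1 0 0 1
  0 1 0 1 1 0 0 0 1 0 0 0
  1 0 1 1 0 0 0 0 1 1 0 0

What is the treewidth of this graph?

4

A width-4 tree decomposition is:
Bags: B1 = {a, d, i, j, l}  B2 = {a, c, d, i, l}  B3 = {a, c, d, e, i}  B4 = {b, c, d, e, i}  B5 = {b, c, d, e, f}  B6 = {b, d, e, i, k}  B7 = {b, c, e, f, h}  B8 = {a, c, e, g, i}
Tree: B1–B2, B2–B3, B3–B4, B4–B5, B4–B6, B5–B7, B3–B8
Each bag holds 5 vertices, so the decomposition has width 4, which upper-bounds the treewidth. Conversely, {b, c, d, e, f} is a clique of size 5, and the vertices of any clique must share a bag in every tree decomposition; so some bag has ≥ 5 vertices and tw(G) ≥ 4. Combining the bounds, tw(G) = 4.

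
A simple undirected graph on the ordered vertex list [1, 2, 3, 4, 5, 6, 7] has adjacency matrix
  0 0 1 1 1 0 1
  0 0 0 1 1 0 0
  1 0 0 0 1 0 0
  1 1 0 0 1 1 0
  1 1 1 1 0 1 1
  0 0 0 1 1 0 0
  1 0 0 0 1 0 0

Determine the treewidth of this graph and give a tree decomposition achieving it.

Treewidth 2.
One optimal decomposition is:
Bags: B1 = {1, 5, 7}  B2 = {1, 3, 5}  B3 = {1, 4, 5}  B4 = {4, 5, 6}  B5 = {2, 4, 5}
Tree: B1–B2, B2–B3, B3–B4, B4–B5

The largest bag has 3 vertices, giving width 2; this decomposition certifies tw(G) ≤ 2. On the other hand G contains the 3-clique {1, 3, 5}. A clique must lie in a single bag of any decomposition, so no decomposition can have width below 2. Therefore the treewidth is 2.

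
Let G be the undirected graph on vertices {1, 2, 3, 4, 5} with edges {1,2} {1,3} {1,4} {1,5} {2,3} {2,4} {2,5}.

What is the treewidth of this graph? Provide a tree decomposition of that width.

Every bag has size at most 3, so the width is 3 − 1 = 2 and tw(G) ≤ 2. Conversely, {1, 2, 3} is a clique of size 3, and the vertices of any clique must share a bag in every tree decomposition; so some bag has ≥ 3 vertices and tw(G) ≥ 2. Combining the bounds, tw(G) = 2.

Treewidth 2.
One such decomposition:
Bags: B1 = {1, 2, 5}  B2 = {1, 2, 4}  B3 = {1, 2, 3}
Tree: B1–B2, B2–B3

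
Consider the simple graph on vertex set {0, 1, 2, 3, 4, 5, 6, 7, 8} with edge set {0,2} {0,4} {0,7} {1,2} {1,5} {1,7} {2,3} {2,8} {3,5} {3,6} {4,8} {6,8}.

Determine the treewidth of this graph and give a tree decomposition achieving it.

Every bag has size at most 4, so the width is 4 − 1 = 3 and tw(G) ≤ 3. For the lower bound: the 4 vertex sets {1,5,7}, {0}, {2}, {3,4,6,8} are disjoint, each induces a connected subgraph, and every pair is joined by at least one edge of G. Contracting each set to a single vertex therefore yields K_{4} as a minor, and since treewidth is minor-monotone, tw(G) ≥ tw(K_{4}) = 3. Therefore the treewidth is 3.

Treewidth 3.
Bags: B1 = {0, 1, 5, 7}  B2 = {0, 1, 2, 5}  B3 = {0, 2, 3, 5}  B4 = {0, 2, 3, 4}  B5 = {2, 3, 4, 8}  B6 = {3, 4, 6, 8}
Tree: B1–B2, B2–B3, B3–B4, B4–B5, B5–B6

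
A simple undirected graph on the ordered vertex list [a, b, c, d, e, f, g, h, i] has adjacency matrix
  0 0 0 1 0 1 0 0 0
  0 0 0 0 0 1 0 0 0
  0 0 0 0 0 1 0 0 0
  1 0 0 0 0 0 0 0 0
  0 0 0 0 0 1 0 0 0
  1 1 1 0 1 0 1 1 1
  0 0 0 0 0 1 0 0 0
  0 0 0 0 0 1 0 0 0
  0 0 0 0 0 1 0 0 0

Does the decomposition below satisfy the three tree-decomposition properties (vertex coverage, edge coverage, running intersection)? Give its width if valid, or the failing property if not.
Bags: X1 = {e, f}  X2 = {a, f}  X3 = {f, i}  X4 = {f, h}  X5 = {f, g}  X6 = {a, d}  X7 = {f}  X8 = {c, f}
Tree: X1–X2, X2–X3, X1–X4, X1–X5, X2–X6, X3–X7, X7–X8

No — vertex b appears in no bag.

A tree decomposition must satisfy three properties: every vertex lies in some bag; for every edge, both endpoints lie together in some bag; and for every vertex, the bags containing it form a connected subtree. Here vertex b appears in no bag, so the decomposition is invalid.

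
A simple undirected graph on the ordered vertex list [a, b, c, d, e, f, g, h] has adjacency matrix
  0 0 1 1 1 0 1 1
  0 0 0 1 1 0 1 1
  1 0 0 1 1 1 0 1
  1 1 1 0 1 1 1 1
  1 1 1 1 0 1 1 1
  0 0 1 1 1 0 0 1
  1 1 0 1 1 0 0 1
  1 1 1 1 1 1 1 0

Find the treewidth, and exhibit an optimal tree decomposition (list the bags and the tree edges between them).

Each bag holds 5 vertices, so the decomposition has width 4, which upper-bounds the treewidth. On the other hand G contains the 5-clique {a, d, e, g, h}. A clique must lie in a single bag of any decomposition, so no decomposition can have width below 4. The upper and lower bounds meet at 4, so that is the treewidth.

Treewidth 4.
One such decomposition:
Bags: B1 = {b, d, e, g, h}  B2 = {a, d, e, g, h}  B3 = {a, c, d, e, h}  B4 = {c, d, e, f, h}
Tree: B1–B2, B2–B3, B3–B4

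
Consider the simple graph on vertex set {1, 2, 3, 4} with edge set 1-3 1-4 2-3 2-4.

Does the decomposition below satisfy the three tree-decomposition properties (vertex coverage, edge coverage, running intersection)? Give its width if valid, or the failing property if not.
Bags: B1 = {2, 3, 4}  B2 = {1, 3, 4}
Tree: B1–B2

Checking the three conditions: (i) the bags cover all of {1, 2, 3, 4}; (ii) for each edge, some bag contains both endpoints; (iii) the bags containing any fixed vertex form a subtree. All hold, so the decomposition is valid with width 3 − 1 = 2.

Yes; width 2.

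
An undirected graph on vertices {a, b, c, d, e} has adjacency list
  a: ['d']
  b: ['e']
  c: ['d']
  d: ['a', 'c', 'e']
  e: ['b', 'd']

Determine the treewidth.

1

A width-1 tree decomposition is:
Bags: B1 = {b, e}  B2 = {d, e}  B3 = {a, d}  B4 = {c, d}
Tree: B1–B2, B2–B3, B3–B4
Each bag holds 2 vertices, so the decomposition has width 1, which upper-bounds the treewidth. Since G has at least one edge (e.g. e–b), it is not an edgeless graph, so tw(G) ≥ 1. Therefore the treewidth is 1.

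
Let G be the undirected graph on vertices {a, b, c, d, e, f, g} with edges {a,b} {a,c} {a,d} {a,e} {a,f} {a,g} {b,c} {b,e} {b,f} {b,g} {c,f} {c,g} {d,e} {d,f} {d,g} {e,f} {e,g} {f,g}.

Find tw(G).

4

A width-4 tree decomposition is:
Bags: B1 = {a, b, e, f, g}  B2 = {a, d, e, f, g}  B3 = {a, b, c, f, g}
Tree: B1–B2, B1–B3
The largest bag has 5 vertices, giving width 4; this decomposition certifies tw(G) ≤ 4. For the lower bound, the 5 vertices {a, d, e, f, g} are pairwise adjacent, and any tree decomposition puts a clique entirely inside one bag — forcing width ≥ 4. Combining the bounds, tw(G) = 4.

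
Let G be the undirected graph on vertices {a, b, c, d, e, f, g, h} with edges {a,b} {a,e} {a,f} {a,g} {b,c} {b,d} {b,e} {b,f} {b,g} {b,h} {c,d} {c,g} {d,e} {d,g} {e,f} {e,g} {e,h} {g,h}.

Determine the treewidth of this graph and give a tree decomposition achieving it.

Each bag holds 4 vertices, so the decomposition has width 3, which upper-bounds the treewidth. For the lower bound, the 4 vertices {b, d, e, g} are pairwise adjacent, and any tree decomposition puts a clique entirely inside one bag — forcing width ≥ 3. Therefore the treewidth is 3.

Treewidth 3.
One optimal decomposition is:
Bags: B1 = {b, c, d, g}  B2 = {b, d, e, g}  B3 = {a, b, e, g}  B4 = {a, b, e, f}  B5 = {b, e, g, h}
Tree: B1–B2, B2–B3, B3–B4, B3–B5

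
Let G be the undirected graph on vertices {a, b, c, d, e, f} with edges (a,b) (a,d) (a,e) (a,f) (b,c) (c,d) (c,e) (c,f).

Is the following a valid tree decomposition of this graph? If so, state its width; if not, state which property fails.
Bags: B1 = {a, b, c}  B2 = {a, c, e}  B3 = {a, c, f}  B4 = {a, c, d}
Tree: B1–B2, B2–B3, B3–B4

Every vertex of G appears in some bag (union = {a, b, c, d, e, f}); every edge is covered by a bag; and for each vertex v the set of bags containing v is connected in the bag tree. The decomposition is therefore valid. The largest bag has 3 vertices, so the width is 2.

Yes; width 2.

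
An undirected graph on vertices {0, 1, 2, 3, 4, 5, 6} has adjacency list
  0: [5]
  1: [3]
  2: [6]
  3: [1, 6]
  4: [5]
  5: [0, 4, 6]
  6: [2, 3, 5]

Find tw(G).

A width-1 tree decomposition is:
Bags: B1 = {5, 6}  B2 = {4, 5}  B3 = {3, 6}  B4 = {2, 6}  B5 = {0, 5}  B6 = {1, 3}
Tree: B1–B2, B1–B3, B1–B4, B2–B5, B3–B6
Every bag has size at most 2, so the width is 2 − 1 = 1 and tw(G) ≤ 1. Since G has at least one edge (e.g. 5–6), it is not an edgeless graph, so tw(G) ≥ 1. Therefore the treewidth is 1.

1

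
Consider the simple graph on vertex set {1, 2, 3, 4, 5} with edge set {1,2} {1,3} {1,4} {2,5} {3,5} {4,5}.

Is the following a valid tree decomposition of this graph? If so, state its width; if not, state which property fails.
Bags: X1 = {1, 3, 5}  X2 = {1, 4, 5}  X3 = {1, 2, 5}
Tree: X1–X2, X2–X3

Yes; width 2.

Every vertex of G appears in some bag (union = {1, 2, 3, 4, 5}); every edge is covered by a bag; and for each vertex v the set of bags containing v is connected in the bag tree. The decomposition is therefore valid. The largest bag has 3 vertices, so the width is 2.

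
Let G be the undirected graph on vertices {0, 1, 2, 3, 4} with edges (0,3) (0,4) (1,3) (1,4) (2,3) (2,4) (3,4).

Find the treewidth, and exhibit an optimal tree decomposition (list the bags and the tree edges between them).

Treewidth 2.
Bags: B1 = {0, 3, 4}  B2 = {2, 3, 4}  B3 = {1, 3, 4}
Tree: B1–B2, B2–B3

Each bag holds 3 vertices, so the decomposition has width 2, which upper-bounds the treewidth. Conversely, {0, 3, 4} is a clique of size 3, and the vertices of any clique must share a bag in every tree decomposition; so some bag has ≥ 3 vertices and tw(G) ≥ 2. Combining the bounds, tw(G) = 2.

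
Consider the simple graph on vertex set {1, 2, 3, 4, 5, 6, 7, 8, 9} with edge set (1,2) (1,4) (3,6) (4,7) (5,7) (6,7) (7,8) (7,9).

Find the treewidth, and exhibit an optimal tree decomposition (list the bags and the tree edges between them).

Every bag has size at most 2, so the width is 2 − 1 = 1 and tw(G) ≤ 1. G has an edge, so its treewidth is at least 1. Hence tw(G) = 1 exactly.

Treewidth 1.
Bags: B1 = {6, 7}  B2 = {5, 7}  B3 = {3, 6}  B4 = {7, 8}  B5 = {4, 7}  B6 = {7, 9}  B7 = {1, 4}  B8 = {1, 2}
Tree: B1–B2, B1–B3, B2–B4, B1–B5, B4–B6, B5–B7, B7–B8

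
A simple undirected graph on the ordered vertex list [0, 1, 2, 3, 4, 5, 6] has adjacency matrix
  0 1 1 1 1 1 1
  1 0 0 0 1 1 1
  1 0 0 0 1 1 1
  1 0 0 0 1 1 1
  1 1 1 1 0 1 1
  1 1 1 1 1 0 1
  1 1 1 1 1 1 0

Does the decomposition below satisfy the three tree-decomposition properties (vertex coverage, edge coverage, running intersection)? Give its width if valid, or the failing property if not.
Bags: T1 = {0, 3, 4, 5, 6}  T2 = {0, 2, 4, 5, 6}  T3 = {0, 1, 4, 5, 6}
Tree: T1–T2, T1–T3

Vertex coverage: the bags together contain {0, 1, 2, 3, 4, 5, 6}, the full vertex set. Edge coverage: each edge of G has both endpoints in at least one bag. Running intersection: for every vertex, the bags containing it form a connected subtree. All three properties hold, so this is a valid tree decomposition of width max|bag| − 1 = 4, and hence tw(G) ≤ 4.

Yes; width 4.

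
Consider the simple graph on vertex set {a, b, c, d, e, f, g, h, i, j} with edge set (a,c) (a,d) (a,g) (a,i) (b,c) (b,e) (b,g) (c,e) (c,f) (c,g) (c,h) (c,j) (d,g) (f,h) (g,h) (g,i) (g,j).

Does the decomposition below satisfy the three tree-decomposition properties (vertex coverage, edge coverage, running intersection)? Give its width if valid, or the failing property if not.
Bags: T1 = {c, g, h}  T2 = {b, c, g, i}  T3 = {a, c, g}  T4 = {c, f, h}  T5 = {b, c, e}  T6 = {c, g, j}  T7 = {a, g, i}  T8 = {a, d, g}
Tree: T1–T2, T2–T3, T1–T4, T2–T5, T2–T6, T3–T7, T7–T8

A tree decomposition must satisfy three properties: every vertex lies in some bag; for every edge, both endpoints lie together in some bag; and for every vertex, the bags containing it form a connected subtree. Here bags containing vertex i are not connected in the tree, so the decomposition is invalid.

No — bags containing vertex i are not connected in the tree.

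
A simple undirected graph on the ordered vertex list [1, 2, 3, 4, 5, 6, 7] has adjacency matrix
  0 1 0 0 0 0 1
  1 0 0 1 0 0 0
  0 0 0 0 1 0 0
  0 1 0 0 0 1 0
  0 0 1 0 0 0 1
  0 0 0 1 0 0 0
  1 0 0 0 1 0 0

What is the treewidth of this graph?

A width-1 tree decomposition is:
Bags: B1 = {3, 5}  B2 = {5, 7}  B3 = {1, 7}  B4 = {1, 2}  B5 = {2, 4}  B6 = {4, 6}
Tree: B1–B2, B2–B3, B3–B4, B4–B5, B5–B6
Each bag holds 2 vertices, so the decomposition has width 1, which upper-bounds the treewidth. G has an edge, so its treewidth is at least 1. The upper and lower bounds meet at 1, so that is the treewidth.

1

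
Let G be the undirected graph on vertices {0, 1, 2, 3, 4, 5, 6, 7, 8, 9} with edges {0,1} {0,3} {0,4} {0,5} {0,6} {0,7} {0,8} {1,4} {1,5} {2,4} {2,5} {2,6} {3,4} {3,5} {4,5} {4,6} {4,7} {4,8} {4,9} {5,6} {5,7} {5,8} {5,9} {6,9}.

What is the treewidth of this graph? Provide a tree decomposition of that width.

Treewidth 3.
Bags: B1 = {0, 1, 4, 5}  B2 = {0, 3, 4, 5}  B3 = {0, 4, 5, 8}  B4 = {0, 4, 5, 6}  B5 = {2, 4, 5, 6}  B6 = {4, 5, 6, 9}  B7 = {0, 4, 5, 7}
Tree: B1–B2, B1–B3, B2–B4, B4–B5, B4–B6, B1–B7

Every bag has size at most 4, so the width is 4 − 1 = 3 and tw(G) ≤ 3. For the lower bound, the 4 vertices {0, 1, 4, 5} are pairwise adjacent, and any tree decomposition puts a clique entirely inside one bag — forcing width ≥ 3. Combining the bounds, tw(G) = 3.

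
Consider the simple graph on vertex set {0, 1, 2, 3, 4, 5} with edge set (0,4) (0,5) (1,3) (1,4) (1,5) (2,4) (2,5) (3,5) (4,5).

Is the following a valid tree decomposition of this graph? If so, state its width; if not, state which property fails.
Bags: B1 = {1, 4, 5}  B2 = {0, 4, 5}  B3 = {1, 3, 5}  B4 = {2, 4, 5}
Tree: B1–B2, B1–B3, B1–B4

Vertex coverage: the bags together contain {0, 1, 2, 3, 4, 5}, the full vertex set. Edge coverage: each edge of G has both endpoints in at least one bag. Running intersection: for every vertex, the bags containing it form a connected subtree. All three properties hold, so this is a valid tree decomposition of width max|bag| − 1 = 2, and hence tw(G) ≤ 2.

Yes; width 2.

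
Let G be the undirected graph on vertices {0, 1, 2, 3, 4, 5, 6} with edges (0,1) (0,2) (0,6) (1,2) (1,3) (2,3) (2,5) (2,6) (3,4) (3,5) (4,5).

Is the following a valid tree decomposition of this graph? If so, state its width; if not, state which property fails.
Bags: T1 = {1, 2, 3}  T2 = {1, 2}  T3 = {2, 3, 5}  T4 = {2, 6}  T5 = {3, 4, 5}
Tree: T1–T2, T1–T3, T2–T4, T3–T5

No — vertex 0 appears in no bag.

A tree decomposition must satisfy three properties: every vertex lies in some bag; for every edge, both endpoints lie together in some bag; and for every vertex, the bags containing it form a connected subtree. Here vertex 0 appears in no bag, so the decomposition is invalid.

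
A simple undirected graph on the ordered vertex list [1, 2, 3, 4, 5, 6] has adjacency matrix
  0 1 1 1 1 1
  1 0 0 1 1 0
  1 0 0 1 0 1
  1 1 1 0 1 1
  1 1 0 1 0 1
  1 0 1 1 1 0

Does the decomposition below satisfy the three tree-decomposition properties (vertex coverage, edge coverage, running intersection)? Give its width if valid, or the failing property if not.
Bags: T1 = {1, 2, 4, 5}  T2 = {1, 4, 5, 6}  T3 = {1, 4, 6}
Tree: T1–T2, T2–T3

No — vertex 3 appears in no bag.

A tree decomposition must satisfy three properties: every vertex lies in some bag; for every edge, both endpoints lie together in some bag; and for every vertex, the bags containing it form a connected subtree. Here vertex 3 appears in no bag, so the decomposition is invalid.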